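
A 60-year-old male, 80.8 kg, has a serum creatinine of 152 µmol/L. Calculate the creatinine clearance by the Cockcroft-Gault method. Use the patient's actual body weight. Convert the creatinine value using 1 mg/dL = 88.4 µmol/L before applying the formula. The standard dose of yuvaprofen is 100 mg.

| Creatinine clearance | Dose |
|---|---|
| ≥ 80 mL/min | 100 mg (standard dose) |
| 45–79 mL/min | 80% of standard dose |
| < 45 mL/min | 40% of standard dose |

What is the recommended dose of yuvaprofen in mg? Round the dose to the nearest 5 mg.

80 mg

SCr = 152 / 88.4 = 1.719 mg/dL
CrCl = (140 − 60) × 80.8 / (72 × 1.719) = 6464.0 / 123.77 ≈ 52.2 mL/min
CrCl ≈ 52 mL/min → bracket 45–79 mL/min.
80% of 100 mg = 80 mg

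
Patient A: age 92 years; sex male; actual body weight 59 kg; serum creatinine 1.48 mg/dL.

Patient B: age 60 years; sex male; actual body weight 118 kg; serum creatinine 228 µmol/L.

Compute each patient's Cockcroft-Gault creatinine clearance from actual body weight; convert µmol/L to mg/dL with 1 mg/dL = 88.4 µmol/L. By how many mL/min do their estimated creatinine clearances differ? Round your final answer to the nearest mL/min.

24 mL/min

Patient A: CrCl = (140 − 92) × 59 / (72 × 1.48) = 2832.0 / 106.56 ≈ 26.6 mL/min
Patient B: SCr = 228 / 88.4 = 2.579 mg/dL
Patient B: CrCl = (140 − 60) × 118 / (72 × 2.579) = 9440.0 / 185.69 ≈ 50.8 mL/min
|26.6 − 50.8| = 24.2 mL/min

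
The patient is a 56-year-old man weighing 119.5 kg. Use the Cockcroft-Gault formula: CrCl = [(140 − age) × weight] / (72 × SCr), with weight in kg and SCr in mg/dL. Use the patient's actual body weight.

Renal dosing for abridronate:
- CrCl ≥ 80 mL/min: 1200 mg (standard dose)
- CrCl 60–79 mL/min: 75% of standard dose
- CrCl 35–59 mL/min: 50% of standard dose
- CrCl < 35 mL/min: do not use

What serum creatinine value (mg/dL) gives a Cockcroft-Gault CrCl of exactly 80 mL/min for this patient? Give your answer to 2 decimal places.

1.74 mg/dL

Standard dose requires CrCl ≥ 80 mL/min.
Set (140 − 56) × 119.5 / (72 × SCr) = 80
SCr = (140 − 56) × 119.5 / (72 × 80) = 1.743 mg/dL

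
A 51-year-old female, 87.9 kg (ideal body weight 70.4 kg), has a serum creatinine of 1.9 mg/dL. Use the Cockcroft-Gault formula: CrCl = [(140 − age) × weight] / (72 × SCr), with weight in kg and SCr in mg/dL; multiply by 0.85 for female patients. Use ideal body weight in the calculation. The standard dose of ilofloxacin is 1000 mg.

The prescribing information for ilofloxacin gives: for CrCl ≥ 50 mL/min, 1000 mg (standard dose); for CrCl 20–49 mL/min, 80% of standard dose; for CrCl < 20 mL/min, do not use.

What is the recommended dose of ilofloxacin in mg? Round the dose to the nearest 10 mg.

CrCl = (140 − 51) × 70.4 / (72 × 1.9) × 0.85 = 6265.6 / 136.80 × 0.85 ≈ 38.9 mL/min
CrCl ≈ 39 mL/min → bracket 20–49 mL/min.
80% of 1000 mg = 800 mg

800 mg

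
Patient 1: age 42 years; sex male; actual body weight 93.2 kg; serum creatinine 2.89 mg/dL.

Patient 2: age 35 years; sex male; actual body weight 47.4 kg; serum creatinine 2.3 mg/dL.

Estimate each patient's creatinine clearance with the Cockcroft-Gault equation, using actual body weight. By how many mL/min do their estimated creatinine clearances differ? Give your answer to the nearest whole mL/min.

Patient 1: CrCl = (140 − 42) × 93.2 / (72 × 2.89) = 9133.6 / 208.08 ≈ 43.9 mL/min
Patient 2: CrCl = (140 − 35) × 47.4 / (72 × 2.3) = 4977.0 / 165.60 ≈ 30.1 mL/min
|43.9 − 30.1| = 13.8 mL/min

14 mL/min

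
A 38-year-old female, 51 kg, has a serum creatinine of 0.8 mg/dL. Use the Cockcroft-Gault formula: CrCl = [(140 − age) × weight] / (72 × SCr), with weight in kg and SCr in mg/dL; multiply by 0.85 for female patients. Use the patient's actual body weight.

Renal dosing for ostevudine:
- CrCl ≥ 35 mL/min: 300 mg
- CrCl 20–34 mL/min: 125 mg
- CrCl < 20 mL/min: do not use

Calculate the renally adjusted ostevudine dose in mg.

CrCl = (140 − 38) × 51 / (72 × 0.8) × 0.85 = 5202.0 / 57.60 × 0.85 ≈ 76.8 mL/min
CrCl ≈ 77 mL/min → bracket ≥ 35 mL/min.
Dose for this bracket: 300 mg.

300 mg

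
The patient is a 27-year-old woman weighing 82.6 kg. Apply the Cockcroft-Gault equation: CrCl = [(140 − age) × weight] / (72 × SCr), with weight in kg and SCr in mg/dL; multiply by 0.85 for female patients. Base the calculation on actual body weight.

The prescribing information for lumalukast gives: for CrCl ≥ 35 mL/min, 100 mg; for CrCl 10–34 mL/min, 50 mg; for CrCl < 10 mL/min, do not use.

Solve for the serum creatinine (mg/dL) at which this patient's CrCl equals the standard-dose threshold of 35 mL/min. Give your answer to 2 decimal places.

Standard dose requires CrCl ≥ 35 mL/min.
Set (140 − 27) × 82.6 × 0.85 / (72 × SCr) = 35
SCr = (140 − 27) × 82.6 × 0.85 / (72 × 35) = 3.148 mg/dL

3.15 mg/dL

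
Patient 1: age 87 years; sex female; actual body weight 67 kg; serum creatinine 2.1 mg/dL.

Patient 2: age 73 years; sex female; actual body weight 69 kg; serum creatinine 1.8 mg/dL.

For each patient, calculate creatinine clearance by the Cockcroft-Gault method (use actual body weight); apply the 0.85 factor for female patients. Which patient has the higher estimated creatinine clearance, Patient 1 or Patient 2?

Patient 1: CrCl = (140 − 87) × 67 / (72 × 2.1) × 0.85 = 3551.0 / 151.20 × 0.85 ≈ 20.0 mL/min
Patient 2: CrCl = (140 − 73) × 69 / (72 × 1.8) × 0.85 = 4623.0 / 129.60 × 0.85 ≈ 30.3 mL/min
20.0 vs 30.3 mL/min → Patient 2 is higher.

Patient 2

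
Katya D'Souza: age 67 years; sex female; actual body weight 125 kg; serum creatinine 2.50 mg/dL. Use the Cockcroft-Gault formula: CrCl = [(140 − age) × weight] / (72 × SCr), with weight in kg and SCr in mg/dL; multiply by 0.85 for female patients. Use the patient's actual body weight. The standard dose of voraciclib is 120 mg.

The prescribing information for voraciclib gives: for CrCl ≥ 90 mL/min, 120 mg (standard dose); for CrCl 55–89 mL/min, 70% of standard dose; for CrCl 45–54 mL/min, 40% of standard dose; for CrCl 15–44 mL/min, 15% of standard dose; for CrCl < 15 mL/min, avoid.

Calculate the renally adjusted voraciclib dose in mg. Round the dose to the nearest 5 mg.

20 mg

CrCl = (140 − 67) × 125 / (72 × 2.5) × 0.85 = 9125.0 / 180.00 × 0.85 ≈ 43.1 mL/min
CrCl ≈ 43 mL/min → bracket 15–44 mL/min.
15% of 120 mg = 18 mg → 20 mg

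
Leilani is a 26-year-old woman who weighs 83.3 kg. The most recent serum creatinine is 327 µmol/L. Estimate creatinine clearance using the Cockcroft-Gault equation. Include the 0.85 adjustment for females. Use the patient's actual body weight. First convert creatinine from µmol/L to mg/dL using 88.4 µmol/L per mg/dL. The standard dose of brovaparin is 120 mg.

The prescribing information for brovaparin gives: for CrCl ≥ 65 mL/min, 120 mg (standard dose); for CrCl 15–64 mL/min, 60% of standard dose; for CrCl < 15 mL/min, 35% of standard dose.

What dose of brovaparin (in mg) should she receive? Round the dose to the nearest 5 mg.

70 mg

SCr = 327 / 88.4 = 3.699 mg/dL
CrCl = (140 − 26) × 83.3 / (72 × 3.699) × 0.85 = 9496.2 / 266.33 × 0.85 ≈ 30.3 mL/min
CrCl ≈ 30 mL/min → bracket 15–64 mL/min.
60% of 120 mg = 72 mg → 70 mg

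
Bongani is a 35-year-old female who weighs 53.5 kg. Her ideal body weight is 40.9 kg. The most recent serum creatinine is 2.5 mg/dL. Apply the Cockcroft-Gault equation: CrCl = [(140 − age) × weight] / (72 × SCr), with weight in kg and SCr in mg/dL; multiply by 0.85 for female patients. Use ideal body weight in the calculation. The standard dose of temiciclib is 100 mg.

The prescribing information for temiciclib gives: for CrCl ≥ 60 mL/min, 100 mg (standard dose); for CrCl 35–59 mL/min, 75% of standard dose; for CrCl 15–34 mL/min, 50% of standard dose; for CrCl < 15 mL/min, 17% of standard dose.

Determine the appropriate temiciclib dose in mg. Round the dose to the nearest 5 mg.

50 mg

CrCl = (140 − 35) × 40.9 / (72 × 2.5) × 0.85 = 4294.5 / 180.00 × 0.85 ≈ 20.3 mL/min
CrCl ≈ 20 mL/min → bracket 15–34 mL/min.
50% of 100 mg = 50 mg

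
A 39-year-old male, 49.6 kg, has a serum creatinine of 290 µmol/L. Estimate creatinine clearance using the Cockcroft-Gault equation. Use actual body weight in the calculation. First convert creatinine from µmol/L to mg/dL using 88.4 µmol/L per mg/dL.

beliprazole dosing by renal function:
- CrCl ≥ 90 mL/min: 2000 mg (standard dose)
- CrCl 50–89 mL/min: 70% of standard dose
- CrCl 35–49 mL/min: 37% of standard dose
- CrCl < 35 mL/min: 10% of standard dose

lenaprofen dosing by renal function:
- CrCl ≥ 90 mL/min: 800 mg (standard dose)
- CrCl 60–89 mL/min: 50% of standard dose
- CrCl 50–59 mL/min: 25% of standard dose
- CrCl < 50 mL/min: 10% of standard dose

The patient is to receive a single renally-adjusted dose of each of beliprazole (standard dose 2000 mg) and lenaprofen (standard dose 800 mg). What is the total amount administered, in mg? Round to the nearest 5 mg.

SCr = 290 / 88.4 = 3.281 mg/dL
CrCl = (140 − 39) × 49.6 / (72 × 3.281) = 5009.6 / 236.23 ≈ 21.2 mL/min
CrCl ≈ 21 mL/min.
beliprazole: < 35 mL/min → 10% of 2000 mg = 200 mg.
lenaprofen: < 50 mL/min → 10% of 800 mg = 80 mg.
Total = 200 + 80 = 280 mg.

280 mg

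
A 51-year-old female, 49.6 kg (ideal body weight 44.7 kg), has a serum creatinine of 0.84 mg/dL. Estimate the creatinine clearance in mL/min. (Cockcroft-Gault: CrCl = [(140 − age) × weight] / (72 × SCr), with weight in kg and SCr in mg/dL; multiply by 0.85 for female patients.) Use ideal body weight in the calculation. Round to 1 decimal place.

55.9 mL/min

CrCl = (140 − 51) × 44.7 / (72 × 0.84) × 0.85 = 3978.3 / 60.48 × 0.85 ≈ 55.9 mL/min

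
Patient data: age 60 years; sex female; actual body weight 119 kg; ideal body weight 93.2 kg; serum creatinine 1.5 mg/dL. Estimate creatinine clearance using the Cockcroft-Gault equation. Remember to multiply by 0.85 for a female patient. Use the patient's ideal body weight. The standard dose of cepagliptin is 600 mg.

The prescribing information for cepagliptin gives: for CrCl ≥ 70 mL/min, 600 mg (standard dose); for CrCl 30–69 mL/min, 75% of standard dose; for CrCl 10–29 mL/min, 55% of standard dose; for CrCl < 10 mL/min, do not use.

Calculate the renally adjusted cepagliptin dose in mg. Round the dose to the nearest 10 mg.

450 mg

CrCl = (140 − 60) × 93.2 / (72 × 1.5) × 0.85 = 7456.0 / 108.00 × 0.85 ≈ 58.7 mL/min
CrCl ≈ 59 mL/min → bracket 30–69 mL/min.
75% of 600 mg = 450 mg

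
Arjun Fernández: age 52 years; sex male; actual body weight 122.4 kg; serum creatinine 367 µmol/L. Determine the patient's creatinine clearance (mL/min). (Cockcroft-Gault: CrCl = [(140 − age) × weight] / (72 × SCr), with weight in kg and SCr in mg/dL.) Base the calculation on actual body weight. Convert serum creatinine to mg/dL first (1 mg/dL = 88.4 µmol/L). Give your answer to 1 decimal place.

36.0 mL/min

SCr = 367 / 88.4 = 4.152 mg/dL
CrCl = (140 − 52) × 122.4 / (72 × 4.152) = 10771.2 / 298.94 ≈ 36.0 mL/min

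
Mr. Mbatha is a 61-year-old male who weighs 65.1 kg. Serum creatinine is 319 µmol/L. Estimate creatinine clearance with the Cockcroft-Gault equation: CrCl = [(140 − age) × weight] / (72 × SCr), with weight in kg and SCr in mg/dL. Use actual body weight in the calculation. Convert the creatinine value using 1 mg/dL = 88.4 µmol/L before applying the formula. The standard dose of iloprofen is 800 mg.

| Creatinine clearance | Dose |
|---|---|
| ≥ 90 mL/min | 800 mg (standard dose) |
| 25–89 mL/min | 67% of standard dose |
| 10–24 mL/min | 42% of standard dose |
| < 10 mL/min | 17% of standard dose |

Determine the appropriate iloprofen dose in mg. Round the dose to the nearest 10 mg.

SCr = 319 / 88.4 = 3.609 mg/dL
CrCl = (140 − 61) × 65.1 / (72 × 3.609) = 5142.9 / 259.85 ≈ 19.8 mL/min
CrCl ≈ 20 mL/min → bracket 10–24 mL/min.
42% of 800 mg = 336 mg → 340 mg

340 mg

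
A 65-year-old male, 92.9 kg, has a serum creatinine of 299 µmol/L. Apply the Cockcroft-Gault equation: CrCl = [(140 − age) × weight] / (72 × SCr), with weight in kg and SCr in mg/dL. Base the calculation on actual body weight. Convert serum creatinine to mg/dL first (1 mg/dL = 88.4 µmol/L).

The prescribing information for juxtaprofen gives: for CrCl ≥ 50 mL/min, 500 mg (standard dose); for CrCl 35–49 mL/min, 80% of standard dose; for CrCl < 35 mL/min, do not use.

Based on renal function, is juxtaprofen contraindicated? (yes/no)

SCr = 299 / 88.4 = 3.382 mg/dL
CrCl = (140 − 65) × 92.9 / (72 × 3.382) = 6967.5 / 243.50 ≈ 28.6 mL/min
CrCl ≈ 29 mL/min, which is < 35 mL/min.

yes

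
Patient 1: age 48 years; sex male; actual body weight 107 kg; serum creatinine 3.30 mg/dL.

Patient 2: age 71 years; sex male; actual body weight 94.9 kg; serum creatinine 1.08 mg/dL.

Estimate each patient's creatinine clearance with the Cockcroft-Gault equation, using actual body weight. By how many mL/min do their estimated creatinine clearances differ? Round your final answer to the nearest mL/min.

Patient 1: CrCl = (140 − 48) × 107 / (72 × 3.3) = 9844.0 / 237.60 ≈ 41.4 mL/min
Patient 2: CrCl = (140 − 71) × 94.9 / (72 × 1.08) = 6548.1 / 77.76 ≈ 84.2 mL/min
|41.4 − 84.2| = 42.8 mL/min

43 mL/min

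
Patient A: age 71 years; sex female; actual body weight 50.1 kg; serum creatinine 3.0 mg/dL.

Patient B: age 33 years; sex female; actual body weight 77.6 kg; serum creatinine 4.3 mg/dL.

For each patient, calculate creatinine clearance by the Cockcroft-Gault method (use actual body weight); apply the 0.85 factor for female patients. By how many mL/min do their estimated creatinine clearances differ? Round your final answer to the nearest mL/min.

Patient A: CrCl = (140 − 71) × 50.1 / (72 × 3) × 0.85 = 3456.9 / 216.00 × 0.85 ≈ 13.6 mL/min
Patient B: CrCl = (140 − 33) × 77.6 / (72 × 4.3) × 0.85 = 8303.2 / 309.60 × 0.85 ≈ 22.8 mL/min
|13.6 − 22.8| = 9.2 mL/min

9 mL/min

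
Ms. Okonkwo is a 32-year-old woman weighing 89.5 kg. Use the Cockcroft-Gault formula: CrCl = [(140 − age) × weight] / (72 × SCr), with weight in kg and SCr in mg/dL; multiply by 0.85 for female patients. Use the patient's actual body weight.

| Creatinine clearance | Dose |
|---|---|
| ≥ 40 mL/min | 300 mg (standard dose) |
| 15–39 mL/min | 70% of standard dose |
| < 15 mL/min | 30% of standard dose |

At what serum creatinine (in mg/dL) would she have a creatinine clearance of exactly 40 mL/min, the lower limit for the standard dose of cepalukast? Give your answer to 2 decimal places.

Standard dose requires CrCl ≥ 40 mL/min.
Set (140 − 32) × 89.5 × 0.85 / (72 × SCr) = 40
SCr = (140 − 32) × 89.5 × 0.85 / (72 × 40) = 2.853 mg/dL

2.85 mg/dL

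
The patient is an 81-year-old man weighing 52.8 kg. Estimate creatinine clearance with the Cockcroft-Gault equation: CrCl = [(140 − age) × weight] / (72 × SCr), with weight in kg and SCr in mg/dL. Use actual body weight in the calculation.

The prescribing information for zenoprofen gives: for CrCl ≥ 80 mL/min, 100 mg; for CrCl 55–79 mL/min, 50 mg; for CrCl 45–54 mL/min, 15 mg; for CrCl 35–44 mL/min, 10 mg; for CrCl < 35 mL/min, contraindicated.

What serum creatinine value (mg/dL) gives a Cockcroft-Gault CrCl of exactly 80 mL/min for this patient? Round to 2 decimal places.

0.54 mg/dL

Standard dose requires CrCl ≥ 80 mL/min.
Set (140 − 81) × 52.8 / (72 × SCr) = 80
SCr = (140 − 81) × 52.8 / (72 × 80) = 0.541 mg/dL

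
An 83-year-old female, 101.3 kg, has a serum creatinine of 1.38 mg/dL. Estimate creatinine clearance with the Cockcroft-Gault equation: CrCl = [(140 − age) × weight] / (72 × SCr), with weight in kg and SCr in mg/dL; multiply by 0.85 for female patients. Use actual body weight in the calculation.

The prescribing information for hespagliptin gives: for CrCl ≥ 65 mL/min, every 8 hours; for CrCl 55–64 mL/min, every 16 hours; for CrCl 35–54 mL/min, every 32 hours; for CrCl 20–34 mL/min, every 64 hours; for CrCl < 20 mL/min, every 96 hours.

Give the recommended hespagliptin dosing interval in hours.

every 32 hours

CrCl = (140 − 83) × 101.3 / (72 × 1.38) × 0.85 = 5774.1 / 99.36 × 0.85 ≈ 49.4 mL/min
CrCl ≈ 49 mL/min → bracket 35–54 mL/min → every 32 hours.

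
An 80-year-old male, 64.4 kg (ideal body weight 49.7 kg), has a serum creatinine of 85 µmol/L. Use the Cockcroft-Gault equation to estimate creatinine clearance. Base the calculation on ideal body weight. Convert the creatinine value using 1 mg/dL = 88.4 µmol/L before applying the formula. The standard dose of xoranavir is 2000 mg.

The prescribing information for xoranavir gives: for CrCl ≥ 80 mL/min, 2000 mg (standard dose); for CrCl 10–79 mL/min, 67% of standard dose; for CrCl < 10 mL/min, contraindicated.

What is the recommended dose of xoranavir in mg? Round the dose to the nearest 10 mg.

1340 mg

SCr = 85 / 88.4 = 0.962 mg/dL
CrCl = (140 − 80) × 49.7 / (72 × 0.962) = 2982.0 / 69.26 ≈ 43.1 mL/min
CrCl ≈ 43 mL/min → bracket 10–79 mL/min.
67% of 2000 mg = 1340 mg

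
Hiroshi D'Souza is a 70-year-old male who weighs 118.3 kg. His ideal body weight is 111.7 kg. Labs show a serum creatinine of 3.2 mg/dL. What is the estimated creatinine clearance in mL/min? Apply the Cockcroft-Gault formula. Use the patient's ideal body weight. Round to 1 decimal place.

33.9 mL/min

CrCl = (140 − 70) × 111.7 / (72 × 3.2) = 7819.0 / 230.40 ≈ 33.9 mL/min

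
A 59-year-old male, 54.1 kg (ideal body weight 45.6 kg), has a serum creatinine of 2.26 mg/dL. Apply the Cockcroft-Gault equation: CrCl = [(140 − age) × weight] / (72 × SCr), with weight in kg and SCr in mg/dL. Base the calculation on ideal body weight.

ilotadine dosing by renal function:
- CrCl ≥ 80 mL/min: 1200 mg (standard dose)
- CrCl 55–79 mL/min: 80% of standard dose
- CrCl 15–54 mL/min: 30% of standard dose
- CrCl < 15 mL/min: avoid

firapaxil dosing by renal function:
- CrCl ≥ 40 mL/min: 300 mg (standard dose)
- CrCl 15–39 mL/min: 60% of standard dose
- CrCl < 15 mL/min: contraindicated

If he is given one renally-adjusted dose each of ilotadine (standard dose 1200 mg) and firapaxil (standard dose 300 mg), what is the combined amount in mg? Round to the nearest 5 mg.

CrCl = (140 − 59) × 45.6 / (72 × 2.26) = 3693.6 / 162.72 ≈ 22.7 mL/min
CrCl ≈ 23 mL/min.
ilotadine: 15–54 mL/min → 30% of 1200 mg = 360 mg.
firapaxil: 15–39 mL/min → 60% of 300 mg = 180 mg.
Total = 360 + 180 = 540 mg.

540 mg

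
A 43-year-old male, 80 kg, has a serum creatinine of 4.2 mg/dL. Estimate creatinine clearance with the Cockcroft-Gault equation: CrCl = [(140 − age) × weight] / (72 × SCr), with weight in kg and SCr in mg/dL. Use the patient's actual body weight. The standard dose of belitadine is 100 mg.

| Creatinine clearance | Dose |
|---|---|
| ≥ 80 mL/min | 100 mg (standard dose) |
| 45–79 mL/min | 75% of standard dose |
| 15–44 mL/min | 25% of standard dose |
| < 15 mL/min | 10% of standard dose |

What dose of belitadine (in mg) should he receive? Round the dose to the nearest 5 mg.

25 mg

CrCl = (140 − 43) × 80 / (72 × 4.2) = 7760.0 / 302.40 ≈ 25.7 mL/min
CrCl ≈ 26 mL/min → bracket 15–44 mL/min.
25% of 100 mg = 25 mg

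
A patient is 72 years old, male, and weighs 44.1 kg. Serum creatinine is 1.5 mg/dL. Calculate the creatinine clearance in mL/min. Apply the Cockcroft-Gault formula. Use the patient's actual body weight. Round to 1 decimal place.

27.8 mL/min

CrCl = (140 − 72) × 44.1 / (72 × 1.5) = 2998.8 / 108.00 ≈ 27.8 mL/min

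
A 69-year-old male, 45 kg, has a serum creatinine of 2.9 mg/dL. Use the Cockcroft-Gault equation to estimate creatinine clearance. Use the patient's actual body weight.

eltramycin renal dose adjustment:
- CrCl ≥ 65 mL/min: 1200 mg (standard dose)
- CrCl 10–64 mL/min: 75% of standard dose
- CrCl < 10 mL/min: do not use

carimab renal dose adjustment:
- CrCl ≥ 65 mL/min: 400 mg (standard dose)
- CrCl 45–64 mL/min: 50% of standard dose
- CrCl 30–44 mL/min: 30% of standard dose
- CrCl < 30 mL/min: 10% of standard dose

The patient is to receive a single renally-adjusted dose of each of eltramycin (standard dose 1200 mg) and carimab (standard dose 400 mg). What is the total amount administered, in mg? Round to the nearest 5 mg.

CrCl = (140 − 69) × 45 / (72 × 2.9) = 3195.0 / 208.80 ≈ 15.3 mL/min
CrCl ≈ 15 mL/min.
eltramycin: 10–64 mL/min → 75% of 1200 mg = 900 mg.
carimab: < 30 mL/min → 10% of 400 mg = 40 mg.
Total = 900 + 40 = 940 mg.

940 mg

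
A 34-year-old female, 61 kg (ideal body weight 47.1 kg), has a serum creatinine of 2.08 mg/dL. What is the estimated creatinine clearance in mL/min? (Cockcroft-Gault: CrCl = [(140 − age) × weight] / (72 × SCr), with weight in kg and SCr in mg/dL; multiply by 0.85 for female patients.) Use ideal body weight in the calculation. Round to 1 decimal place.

28.3 mL/min

CrCl = (140 − 34) × 47.1 / (72 × 2.08) × 0.85 = 4992.6 / 149.76 × 0.85 ≈ 28.3 mL/min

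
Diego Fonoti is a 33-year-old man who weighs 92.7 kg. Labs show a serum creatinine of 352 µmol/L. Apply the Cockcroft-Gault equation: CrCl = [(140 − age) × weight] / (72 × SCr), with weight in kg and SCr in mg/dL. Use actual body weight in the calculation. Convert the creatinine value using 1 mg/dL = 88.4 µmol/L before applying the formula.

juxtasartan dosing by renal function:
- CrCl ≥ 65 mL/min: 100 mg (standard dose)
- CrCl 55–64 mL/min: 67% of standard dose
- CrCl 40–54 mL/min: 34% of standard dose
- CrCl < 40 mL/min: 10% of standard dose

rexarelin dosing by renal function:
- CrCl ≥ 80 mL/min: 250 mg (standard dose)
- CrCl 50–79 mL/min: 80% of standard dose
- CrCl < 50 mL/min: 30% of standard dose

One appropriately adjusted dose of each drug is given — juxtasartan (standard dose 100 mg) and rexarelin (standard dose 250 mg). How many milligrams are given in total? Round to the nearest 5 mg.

85 mg

SCr = 352 / 88.4 = 3.982 mg/dL
CrCl = (140 − 33) × 92.7 / (72 × 3.982) = 9918.9 / 286.70 ≈ 34.6 mL/min
CrCl ≈ 35 mL/min.
juxtasartan: < 40 mL/min → 10% of 100 mg = 10 mg.
rexarelin: < 50 mL/min → 30% of 250 mg = 75 mg.
Total = 10 + 75 = 85 mg.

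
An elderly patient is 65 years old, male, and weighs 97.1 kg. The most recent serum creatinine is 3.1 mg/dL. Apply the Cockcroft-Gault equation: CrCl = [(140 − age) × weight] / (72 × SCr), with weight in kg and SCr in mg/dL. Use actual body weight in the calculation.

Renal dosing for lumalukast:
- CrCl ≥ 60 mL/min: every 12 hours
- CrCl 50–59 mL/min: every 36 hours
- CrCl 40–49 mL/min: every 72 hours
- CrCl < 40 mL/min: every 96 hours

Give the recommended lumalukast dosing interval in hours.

CrCl = (140 − 65) × 97.1 / (72 × 3.1) = 7282.5 / 223.20 ≈ 32.6 mL/min
CrCl ≈ 33 mL/min → bracket < 40 mL/min → every 96 hours.

every 96 hours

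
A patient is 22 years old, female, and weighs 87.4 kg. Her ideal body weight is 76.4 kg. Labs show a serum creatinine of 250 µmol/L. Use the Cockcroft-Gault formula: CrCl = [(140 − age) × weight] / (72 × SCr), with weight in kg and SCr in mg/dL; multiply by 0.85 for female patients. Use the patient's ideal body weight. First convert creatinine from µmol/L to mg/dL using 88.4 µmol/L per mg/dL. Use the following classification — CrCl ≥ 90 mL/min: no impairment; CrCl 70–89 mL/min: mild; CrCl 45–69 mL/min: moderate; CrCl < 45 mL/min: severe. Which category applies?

severe

SCr = 250 / 88.4 = 2.828 mg/dL
CrCl = (140 − 22) × 76.4 / (72 × 2.828) × 0.85 = 9015.2 / 203.62 × 0.85 ≈ 37.6 mL/min
38 mL/min falls in the 'severe' range.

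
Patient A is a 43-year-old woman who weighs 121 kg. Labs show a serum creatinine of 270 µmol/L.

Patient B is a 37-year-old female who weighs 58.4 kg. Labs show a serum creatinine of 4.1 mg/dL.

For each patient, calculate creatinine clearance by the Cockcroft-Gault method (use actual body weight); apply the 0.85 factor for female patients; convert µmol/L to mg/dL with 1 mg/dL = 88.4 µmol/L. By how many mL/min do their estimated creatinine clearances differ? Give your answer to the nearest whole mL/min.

28 mL/min

Patient A: SCr = 270 / 88.4 = 3.054 mg/dL
Patient A: CrCl = (140 − 43) × 121 / (72 × 3.054) × 0.85 = 11737.0 / 219.89 × 0.85 ≈ 45.4 mL/min
Patient B: CrCl = (140 − 37) × 58.4 / (72 × 4.1) × 0.85 = 6015.2 / 295.20 × 0.85 ≈ 17.3 mL/min
|45.4 − 17.3| = 28.1 mL/min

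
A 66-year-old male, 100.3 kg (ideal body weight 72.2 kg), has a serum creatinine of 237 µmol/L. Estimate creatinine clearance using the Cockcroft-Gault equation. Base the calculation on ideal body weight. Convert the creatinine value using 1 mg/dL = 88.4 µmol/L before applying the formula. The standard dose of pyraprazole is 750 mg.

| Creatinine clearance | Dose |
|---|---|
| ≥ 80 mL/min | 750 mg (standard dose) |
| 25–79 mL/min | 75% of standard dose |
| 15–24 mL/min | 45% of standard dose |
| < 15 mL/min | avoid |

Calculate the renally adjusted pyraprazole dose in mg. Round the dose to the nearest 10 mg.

SCr = 237 / 88.4 = 2.681 mg/dL
CrCl = (140 − 66) × 72.2 / (72 × 2.681) = 5342.8 / 193.03 ≈ 27.7 mL/min
CrCl ≈ 28 mL/min → bracket 25–79 mL/min.
75% of 750 mg = 562.5 mg → 560 mg

560 mg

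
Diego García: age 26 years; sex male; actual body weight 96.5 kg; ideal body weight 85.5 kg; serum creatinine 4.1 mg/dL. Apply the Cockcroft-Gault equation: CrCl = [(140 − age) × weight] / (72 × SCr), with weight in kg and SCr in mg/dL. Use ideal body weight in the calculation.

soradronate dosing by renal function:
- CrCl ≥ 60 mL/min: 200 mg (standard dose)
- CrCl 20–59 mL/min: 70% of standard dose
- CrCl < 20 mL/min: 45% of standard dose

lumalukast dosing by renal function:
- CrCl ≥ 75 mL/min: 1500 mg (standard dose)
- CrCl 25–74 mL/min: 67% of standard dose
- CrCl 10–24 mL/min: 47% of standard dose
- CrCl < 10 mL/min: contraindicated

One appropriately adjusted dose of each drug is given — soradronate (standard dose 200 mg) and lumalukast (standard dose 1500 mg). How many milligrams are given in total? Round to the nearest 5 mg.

CrCl = (140 − 26) × 85.5 / (72 × 4.1) = 9747.0 / 295.20 ≈ 33.0 mL/min
CrCl ≈ 33 mL/min.
soradronate: 20–59 mL/min → 70% of 200 mg = 140 mg.
lumalukast: 25–74 mL/min → 67% of 1500 mg = 1005 mg.
Total = 140 + 1005 = 1145 mg.

1145 mg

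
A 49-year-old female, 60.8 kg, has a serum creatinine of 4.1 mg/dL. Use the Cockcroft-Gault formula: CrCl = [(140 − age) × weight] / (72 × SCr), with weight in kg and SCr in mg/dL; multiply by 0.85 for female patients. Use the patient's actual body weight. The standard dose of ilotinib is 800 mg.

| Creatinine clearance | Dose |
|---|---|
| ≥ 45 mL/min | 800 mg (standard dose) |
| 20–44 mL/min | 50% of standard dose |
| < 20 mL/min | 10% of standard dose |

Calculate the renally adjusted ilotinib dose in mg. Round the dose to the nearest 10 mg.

80 mg

CrCl = (140 − 49) × 60.8 / (72 × 4.1) × 0.85 = 5532.8 / 295.20 × 0.85 ≈ 15.9 mL/min
CrCl ≈ 16 mL/min → bracket < 20 mL/min.
10% of 800 mg = 80 mg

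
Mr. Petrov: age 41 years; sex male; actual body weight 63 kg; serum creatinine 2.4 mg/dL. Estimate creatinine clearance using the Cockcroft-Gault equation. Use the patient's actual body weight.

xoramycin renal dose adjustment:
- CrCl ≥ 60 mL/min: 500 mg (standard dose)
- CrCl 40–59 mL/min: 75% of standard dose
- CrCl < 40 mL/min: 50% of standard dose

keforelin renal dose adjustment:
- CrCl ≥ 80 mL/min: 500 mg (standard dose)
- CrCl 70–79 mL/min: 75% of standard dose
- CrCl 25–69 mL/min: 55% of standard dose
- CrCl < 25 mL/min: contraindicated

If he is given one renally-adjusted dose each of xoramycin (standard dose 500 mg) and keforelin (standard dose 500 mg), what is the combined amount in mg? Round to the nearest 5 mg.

525 mg

CrCl = (140 − 41) × 63 / (72 × 2.4) = 6237.0 / 172.80 ≈ 36.1 mL/min
CrCl ≈ 36 mL/min.
xoramycin: < 40 mL/min → 50% of 500 mg = 250 mg.
keforelin: 25–69 mL/min → 55% of 500 mg = 275 mg.
Total = 250 + 275 = 525 mg.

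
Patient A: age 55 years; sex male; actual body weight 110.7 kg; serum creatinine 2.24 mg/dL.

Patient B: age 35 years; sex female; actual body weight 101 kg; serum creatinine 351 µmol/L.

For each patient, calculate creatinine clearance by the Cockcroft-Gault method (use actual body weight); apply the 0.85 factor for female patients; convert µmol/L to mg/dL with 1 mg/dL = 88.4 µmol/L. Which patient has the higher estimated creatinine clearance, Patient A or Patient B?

Patient A

Patient A: CrCl = (140 − 55) × 110.7 / (72 × 2.24) = 9409.5 / 161.28 ≈ 58.3 mL/min
Patient B: SCr = 351 / 88.4 = 3.971 mg/dL
Patient B: CrCl = (140 − 35) × 101 / (72 × 3.971) × 0.85 = 10605.0 / 285.91 × 0.85 ≈ 31.5 mL/min
58.3 vs 31.5 mL/min → Patient A is higher.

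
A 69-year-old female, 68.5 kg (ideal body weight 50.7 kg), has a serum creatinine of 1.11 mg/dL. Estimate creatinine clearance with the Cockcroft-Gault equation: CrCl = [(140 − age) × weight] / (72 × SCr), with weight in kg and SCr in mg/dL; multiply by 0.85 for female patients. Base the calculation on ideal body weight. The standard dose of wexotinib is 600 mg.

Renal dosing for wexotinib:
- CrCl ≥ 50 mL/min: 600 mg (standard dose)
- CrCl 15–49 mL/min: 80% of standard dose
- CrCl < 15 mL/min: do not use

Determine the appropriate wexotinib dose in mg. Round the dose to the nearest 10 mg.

480 mg

CrCl = (140 − 69) × 50.7 / (72 × 1.11) × 0.85 = 3599.7 / 79.92 × 0.85 ≈ 38.3 mL/min
CrCl ≈ 38 mL/min → bracket 15–49 mL/min.
80% of 600 mg = 480 mg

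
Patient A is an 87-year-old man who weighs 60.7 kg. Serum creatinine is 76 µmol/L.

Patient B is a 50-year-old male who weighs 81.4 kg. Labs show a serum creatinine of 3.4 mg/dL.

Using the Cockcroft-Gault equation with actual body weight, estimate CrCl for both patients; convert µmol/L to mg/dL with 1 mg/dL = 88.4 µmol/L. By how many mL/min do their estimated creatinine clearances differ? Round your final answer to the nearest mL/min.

22 mL/min

Patient A: SCr = 76 / 88.4 = 0.86 mg/dL
Patient A: CrCl = (140 − 87) × 60.7 / (72 × 0.86) = 3217.1 / 61.92 ≈ 52.0 mL/min
Patient B: CrCl = (140 − 50) × 81.4 / (72 × 3.4) = 7326.0 / 244.80 ≈ 29.9 mL/min
|52.0 − 29.9| = 22.1 mL/min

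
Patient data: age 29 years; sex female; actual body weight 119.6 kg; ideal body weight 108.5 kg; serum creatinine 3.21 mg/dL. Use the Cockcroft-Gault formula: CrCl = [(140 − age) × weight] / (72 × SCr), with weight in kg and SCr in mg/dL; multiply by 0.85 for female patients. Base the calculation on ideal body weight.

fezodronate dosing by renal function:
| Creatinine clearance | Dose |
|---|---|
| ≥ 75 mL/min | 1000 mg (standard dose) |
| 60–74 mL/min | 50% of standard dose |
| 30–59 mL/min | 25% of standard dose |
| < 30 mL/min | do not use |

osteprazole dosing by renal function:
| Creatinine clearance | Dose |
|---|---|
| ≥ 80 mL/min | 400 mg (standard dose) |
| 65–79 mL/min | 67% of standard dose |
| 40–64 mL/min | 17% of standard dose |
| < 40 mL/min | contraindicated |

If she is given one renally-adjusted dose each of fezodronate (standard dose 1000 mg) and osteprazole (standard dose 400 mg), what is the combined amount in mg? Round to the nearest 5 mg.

CrCl = (140 − 29) × 108.5 / (72 × 3.21) × 0.85 = 12043.5 / 231.12 × 0.85 ≈ 44.3 mL/min
CrCl ≈ 44 mL/min.
fezodronate: 30–59 mL/min → 25% of 1000 mg = 250 mg.
osteprazole: 40–64 mL/min → 17% of 400 mg = 68 mg.
Total = 250 + 68 = 318 mg.

320 mg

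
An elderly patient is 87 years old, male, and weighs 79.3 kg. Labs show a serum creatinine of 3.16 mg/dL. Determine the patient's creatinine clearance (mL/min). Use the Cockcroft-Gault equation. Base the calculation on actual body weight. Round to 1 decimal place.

18.5 mL/min

CrCl = (140 − 87) × 79.3 / (72 × 3.16) = 4202.9 / 227.52 ≈ 18.5 mL/min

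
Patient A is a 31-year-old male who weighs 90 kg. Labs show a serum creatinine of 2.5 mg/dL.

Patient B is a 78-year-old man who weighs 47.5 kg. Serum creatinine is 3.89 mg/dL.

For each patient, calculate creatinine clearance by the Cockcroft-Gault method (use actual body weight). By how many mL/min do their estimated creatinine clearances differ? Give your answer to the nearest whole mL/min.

Patient A: CrCl = (140 − 31) × 90 / (72 × 2.5) = 9810.0 / 180.00 ≈ 54.5 mL/min
Patient B: CrCl = (140 − 78) × 47.5 / (72 × 3.89) = 2945.0 / 280.08 ≈ 10.5 mL/min
|54.5 − 10.5| = 44.0 mL/min

44 mL/min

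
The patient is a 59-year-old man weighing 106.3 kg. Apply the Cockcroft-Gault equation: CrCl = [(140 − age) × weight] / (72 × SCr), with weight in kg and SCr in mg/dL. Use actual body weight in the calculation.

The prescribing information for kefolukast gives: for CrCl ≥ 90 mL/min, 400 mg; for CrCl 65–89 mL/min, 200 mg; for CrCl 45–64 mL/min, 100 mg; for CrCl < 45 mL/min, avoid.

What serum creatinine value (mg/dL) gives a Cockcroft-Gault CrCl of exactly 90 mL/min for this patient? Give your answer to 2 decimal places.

Standard dose requires CrCl ≥ 90 mL/min.
Set (140 − 59) × 106.3 / (72 × SCr) = 90
SCr = (140 − 59) × 106.3 / (72 × 90) = 1.329 mg/dL

1.33 mg/dL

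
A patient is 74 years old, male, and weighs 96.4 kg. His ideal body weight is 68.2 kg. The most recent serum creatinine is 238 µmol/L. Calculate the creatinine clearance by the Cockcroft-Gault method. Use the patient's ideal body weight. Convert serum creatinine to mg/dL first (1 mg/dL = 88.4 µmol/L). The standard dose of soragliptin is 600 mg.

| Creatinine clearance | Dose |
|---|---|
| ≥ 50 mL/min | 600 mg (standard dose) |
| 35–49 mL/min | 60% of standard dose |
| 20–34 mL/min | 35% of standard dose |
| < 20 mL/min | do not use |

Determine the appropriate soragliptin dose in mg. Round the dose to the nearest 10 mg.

SCr = 238 / 88.4 = 2.692 mg/dL
CrCl = (140 − 74) × 68.2 / (72 × 2.692) = 4501.2 / 193.82 ≈ 23.2 mL/min
CrCl ≈ 23 mL/min → bracket 20–34 mL/min.
35% of 600 mg = 210 mg

210 mg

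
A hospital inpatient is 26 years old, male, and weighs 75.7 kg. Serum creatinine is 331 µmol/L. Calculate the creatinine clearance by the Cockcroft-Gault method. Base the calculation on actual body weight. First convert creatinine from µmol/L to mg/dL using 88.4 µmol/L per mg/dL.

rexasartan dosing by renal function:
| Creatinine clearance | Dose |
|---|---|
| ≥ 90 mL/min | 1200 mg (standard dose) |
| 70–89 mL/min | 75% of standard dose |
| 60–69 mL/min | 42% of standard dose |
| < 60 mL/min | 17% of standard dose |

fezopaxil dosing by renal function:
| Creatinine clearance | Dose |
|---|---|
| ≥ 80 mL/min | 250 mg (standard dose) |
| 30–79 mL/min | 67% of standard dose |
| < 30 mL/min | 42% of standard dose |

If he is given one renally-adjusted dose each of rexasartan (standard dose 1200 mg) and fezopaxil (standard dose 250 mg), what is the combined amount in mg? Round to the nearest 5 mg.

SCr = 331 / 88.4 = 3.744 mg/dL
CrCl = (140 − 26) × 75.7 / (72 × 3.744) = 8629.8 / 269.57 ≈ 32.0 mL/min
CrCl ≈ 32 mL/min.
rexasartan: < 60 mL/min → 17% of 1200 mg = 204 mg.
fezopaxil: 30–79 mL/min → 67% of 250 mg = 167.5 mg.
Total = 204 + 167.5 = 371.5 mg.

370 mg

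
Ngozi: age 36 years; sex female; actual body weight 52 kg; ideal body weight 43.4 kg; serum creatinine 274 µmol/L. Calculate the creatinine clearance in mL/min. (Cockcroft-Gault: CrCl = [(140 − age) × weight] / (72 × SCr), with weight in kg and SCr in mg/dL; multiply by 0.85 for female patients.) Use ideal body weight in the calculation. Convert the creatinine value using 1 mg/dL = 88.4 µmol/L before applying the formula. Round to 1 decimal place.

17.2 mL/min

SCr = 274 / 88.4 = 3.1 mg/dL
CrCl = (140 − 36) × 43.4 / (72 × 3.1) × 0.85 = 4513.6 / 223.20 × 0.85 ≈ 17.2 mL/min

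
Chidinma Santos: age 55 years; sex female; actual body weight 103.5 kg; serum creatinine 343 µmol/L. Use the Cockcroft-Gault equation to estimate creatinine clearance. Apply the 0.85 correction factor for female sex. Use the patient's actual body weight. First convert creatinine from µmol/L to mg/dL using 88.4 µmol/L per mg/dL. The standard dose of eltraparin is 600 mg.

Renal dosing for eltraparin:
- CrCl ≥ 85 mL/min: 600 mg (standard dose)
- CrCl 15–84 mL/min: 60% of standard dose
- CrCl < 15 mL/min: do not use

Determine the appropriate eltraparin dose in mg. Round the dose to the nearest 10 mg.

360 mg

SCr = 343 / 88.4 = 3.88 mg/dL
CrCl = (140 − 55) × 103.5 / (72 × 3.88) × 0.85 = 8797.5 / 279.36 × 0.85 ≈ 26.8 mL/min
CrCl ≈ 27 mL/min → bracket 15–84 mL/min.
60% of 600 mg = 360 mg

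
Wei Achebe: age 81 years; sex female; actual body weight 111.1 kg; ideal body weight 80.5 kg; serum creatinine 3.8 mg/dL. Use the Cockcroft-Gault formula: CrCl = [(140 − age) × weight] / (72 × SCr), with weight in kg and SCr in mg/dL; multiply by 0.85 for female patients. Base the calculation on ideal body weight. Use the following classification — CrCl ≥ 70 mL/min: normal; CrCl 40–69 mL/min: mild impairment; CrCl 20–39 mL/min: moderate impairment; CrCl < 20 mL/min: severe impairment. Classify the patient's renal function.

severe impairment

CrCl = (140 − 81) × 80.5 / (72 × 3.8) × 0.85 = 4749.5 / 273.60 × 0.85 ≈ 14.8 mL/min
15 mL/min falls in the 'severe impairment' range.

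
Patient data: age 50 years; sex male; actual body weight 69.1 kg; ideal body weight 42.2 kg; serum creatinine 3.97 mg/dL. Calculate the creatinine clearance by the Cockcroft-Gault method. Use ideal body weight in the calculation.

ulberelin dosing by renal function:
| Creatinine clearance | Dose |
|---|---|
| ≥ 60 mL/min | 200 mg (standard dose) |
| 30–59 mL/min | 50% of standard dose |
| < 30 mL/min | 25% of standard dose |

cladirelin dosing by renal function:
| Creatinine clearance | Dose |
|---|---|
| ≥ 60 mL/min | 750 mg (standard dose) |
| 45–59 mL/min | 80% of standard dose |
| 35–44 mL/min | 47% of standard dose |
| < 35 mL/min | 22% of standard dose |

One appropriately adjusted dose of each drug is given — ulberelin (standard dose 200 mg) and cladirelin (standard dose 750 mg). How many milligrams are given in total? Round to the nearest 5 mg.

CrCl = (140 − 50) × 42.2 / (72 × 3.97) = 3798.0 / 285.84 ≈ 13.3 mL/min
CrCl ≈ 13 mL/min.
ulberelin: < 30 mL/min → 25% of 200 mg = 50 mg.
cladirelin: < 35 mL/min → 22% of 750 mg = 165 mg.
Total = 50 + 165 = 215 mg.

215 mg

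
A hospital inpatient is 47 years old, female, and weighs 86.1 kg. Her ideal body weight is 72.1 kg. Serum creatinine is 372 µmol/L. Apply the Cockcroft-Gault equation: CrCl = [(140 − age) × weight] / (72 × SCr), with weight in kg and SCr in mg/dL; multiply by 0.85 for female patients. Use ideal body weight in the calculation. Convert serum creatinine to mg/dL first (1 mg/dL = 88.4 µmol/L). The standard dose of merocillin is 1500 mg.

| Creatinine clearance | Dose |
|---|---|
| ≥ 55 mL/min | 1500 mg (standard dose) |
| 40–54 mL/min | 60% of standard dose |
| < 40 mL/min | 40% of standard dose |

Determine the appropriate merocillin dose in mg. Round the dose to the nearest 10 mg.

600 mg

SCr = 372 / 88.4 = 4.208 mg/dL
CrCl = (140 − 47) × 72.1 / (72 × 4.208) × 0.85 = 6705.3 / 302.98 × 0.85 ≈ 18.8 mL/min
CrCl ≈ 19 mL/min → bracket < 40 mL/min.
40% of 1500 mg = 600 mg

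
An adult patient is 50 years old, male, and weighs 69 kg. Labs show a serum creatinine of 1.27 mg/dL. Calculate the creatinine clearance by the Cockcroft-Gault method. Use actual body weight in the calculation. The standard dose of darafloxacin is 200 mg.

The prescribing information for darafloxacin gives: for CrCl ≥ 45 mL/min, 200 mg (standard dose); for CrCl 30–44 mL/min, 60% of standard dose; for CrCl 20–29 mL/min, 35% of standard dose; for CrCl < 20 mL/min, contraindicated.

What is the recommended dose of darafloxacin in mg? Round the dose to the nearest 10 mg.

200 mg

CrCl = (140 − 50) × 69 / (72 × 1.27) = 6210.0 / 91.44 ≈ 67.9 mL/min
CrCl ≈ 68 mL/min → bracket ≥ 45 mL/min.
100% of 200 mg = 200 mg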